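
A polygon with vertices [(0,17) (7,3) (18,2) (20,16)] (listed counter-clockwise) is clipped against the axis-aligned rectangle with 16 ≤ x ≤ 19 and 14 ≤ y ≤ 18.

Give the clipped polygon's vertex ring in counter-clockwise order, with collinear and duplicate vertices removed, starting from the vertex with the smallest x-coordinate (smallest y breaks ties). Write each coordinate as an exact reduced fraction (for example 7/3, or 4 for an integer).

Clipped polygon: [(16,14) (19,14) (19,321/20) (16,81/5)]

1. After x ≥ 16: [(16,81/5) (16,24/11) (18,2) (20,16)]
2. After x ≤ 19: [(19,321/20) (16,81/5) (16,24/11) (18,2) (19,9)]
3. After y ≥ 14: [(19,14) (19,321/20) (16,81/5) (16,14)]
4. After y ≤ 18: [(19,14) (19,321/20) (16,81/5) (16,14)]
5. Canonical ring: [(16,14) (19,14) (19,321/20) (16,81/5)]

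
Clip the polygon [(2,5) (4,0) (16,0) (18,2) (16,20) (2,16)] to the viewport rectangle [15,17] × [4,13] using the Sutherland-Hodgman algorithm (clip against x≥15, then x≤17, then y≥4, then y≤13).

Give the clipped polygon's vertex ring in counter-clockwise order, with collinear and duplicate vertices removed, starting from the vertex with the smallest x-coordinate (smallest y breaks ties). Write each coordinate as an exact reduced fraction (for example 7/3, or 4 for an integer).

1. After x ≥ 15: [(15,0) (16,0) (18,2) (16,20) (15,138/7)]
2. After x ≤ 17: [(15,0) (16,0) (17,1) (17,11) (16,20) (15,138/7)]
3. After y ≥ 4: [(15,4) (17,4) (17,11) (16,20) (15,138/7)]
4. After y ≤ 13: [(15,13) (15,4) (17,4) (17,11) (151/9,13)]
5. Canonical ring: [(15,4) (17,4) (17,11) (151/9,13) (15,13)]

Clipped polygon: [(15,4) (17,4) (17,11) (151/9,13) (15,13)]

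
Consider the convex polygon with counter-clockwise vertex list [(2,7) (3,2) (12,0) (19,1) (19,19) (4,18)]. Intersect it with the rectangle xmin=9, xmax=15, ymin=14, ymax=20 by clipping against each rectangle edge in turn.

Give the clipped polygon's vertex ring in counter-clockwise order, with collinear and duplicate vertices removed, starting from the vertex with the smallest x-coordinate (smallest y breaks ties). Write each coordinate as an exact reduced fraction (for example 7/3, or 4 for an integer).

Clipped polygon: [(9,14) (15,14) (15,281/15) (9,55/3)]

1. After x ≥ 9: [(9,2/3) (12,0) (19,1) (19,19) (9,55/3)]
2. After x ≤ 15: [(9,2/3) (12,0) (15,3/7) (15,281/15) (9,55/3)]
3. After y ≥ 14: [(9,14) (15,14) (15,281/15) (9,55/3)]
4. After y ≤ 20: [(9,14) (15,14) (15,281/15) (9,55/3)]
5. Canonical ring: [(9,14) (15,14) (15,281/15) (9,55/3)]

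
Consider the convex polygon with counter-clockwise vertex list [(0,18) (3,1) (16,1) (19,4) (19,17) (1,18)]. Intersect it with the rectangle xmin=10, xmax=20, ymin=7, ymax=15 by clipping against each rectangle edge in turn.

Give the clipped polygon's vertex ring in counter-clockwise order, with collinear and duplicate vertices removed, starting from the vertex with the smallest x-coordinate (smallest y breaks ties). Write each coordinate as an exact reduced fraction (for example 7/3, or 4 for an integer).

1. After x ≥ 10: [(10,1) (16,1) (19,4) (19,17) (10,35/2)]
2. After x ≤ 20: [(10,1) (16,1) (19,4) (19,17) (10,35/2)]
3. After y ≥ 7: [(10,7) (19,7) (19,17) (10,35/2)]
4. After y ≤ 15: [(10,15) (10,7) (19,7) (19,15)]
5. Canonical ring: [(10,7) (19,7) (19,15) (10,15)]

Clipped polygon: [(10,7) (19,7) (19,15) (10,15)]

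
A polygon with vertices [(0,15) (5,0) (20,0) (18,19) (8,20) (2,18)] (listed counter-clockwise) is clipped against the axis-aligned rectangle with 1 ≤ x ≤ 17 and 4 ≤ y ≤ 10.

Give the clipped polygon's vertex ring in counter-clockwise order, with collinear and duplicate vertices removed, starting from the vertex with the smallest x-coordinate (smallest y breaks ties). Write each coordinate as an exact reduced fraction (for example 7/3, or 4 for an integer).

Clipped polygon: [(5/3,10) (11/3,4) (17,4) (17,10)]

1. After x ≥ 1: [(1,33/2) (1,12) (5,0) (20,0) (18,19) (8,20) (2,18)]
2. After x ≤ 17: [(1,33/2) (1,12) (5,0) (17,0) (17,191/10) (8,20) (2,18)]
3. After y ≥ 4: [(1,33/2) (1,12) (11/3,4) (17,4) (17,191/10) (8,20) (2,18)]
4. After y ≤ 10: [(5/3,10) (11/3,4) (17,4) (17,10)]
5. Canonical ring: [(5/3,10) (11/3,4) (17,4) (17,10)]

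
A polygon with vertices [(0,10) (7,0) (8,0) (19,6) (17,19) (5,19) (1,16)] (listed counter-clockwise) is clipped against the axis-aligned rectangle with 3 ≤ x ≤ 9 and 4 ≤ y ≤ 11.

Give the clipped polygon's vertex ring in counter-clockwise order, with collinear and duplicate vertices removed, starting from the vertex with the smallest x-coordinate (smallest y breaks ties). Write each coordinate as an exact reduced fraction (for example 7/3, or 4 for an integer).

1. After x ≥ 3: [(3,40/7) (7,0) (8,0) (19,6) (17,19) (5,19) (3,35/2)]
2. After x ≤ 9: [(3,40/7) (7,0) (8,0) (9,6/11) (9,19) (5,19) (3,35/2)]
3. After y ≥ 4: [(3,40/7) (21/5,4) (9,4) (9,19) (5,19) (3,35/2)]
4. After y ≤ 11: [(3,11) (3,40/7) (21/5,4) (9,4) (9,11)]
5. Canonical ring: [(3,40/7) (21/5,4) (9,4) (9,11) (3,11)]

Clipped polygon: [(3,40/7) (21/5,4) (9,4) (9,11) (3,11)]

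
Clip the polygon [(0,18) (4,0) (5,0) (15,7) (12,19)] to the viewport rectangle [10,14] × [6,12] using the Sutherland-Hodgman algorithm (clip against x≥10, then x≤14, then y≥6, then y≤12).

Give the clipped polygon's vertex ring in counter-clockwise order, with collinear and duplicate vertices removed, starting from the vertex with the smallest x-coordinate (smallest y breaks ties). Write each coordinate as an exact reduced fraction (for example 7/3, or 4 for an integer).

1. After x ≥ 10: [(10,113/6) (10,7/2) (15,7) (12,19)]
2. After x ≤ 14: [(10,113/6) (10,7/2) (14,63/10) (14,11) (12,19)]
3. After y ≥ 6: [(10,113/6) (10,6) (95/7,6) (14,63/10) (14,11) (12,19)]
4. After y ≤ 12: [(10,12) (10,6) (95/7,6) (14,63/10) (14,11) (55/4,12)]
5. Canonical ring: [(10,6) (95/7,6) (14,63/10) (14,11) (55/4,12) (10,12)]

Clipped polygon: [(10,6) (95/7,6) (14,63/10) (14,11) (55/4,12) (10,12)]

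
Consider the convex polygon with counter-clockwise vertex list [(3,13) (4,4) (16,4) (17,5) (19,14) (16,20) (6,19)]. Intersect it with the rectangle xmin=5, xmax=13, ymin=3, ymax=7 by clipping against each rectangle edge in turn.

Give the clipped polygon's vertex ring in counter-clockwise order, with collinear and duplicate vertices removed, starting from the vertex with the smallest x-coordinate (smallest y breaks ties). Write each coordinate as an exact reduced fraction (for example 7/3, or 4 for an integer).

Clipped polygon: [(5,4) (13,4) (13,7) (5,7)]

1. After x ≥ 5: [(5,17) (5,4) (16,4) (17,5) (19,14) (16,20) (6,19)]
2. After x ≤ 13: [(5,17) (5,4) (13,4) (13,197/10) (6,19)]
3. After y ≥ 3: [(5,17) (5,4) (13,4) (13,197/10) (6,19)]
4. After y ≤ 7: [(5,7) (5,4) (13,4) (13,7)]
5. Canonical ring: [(5,4) (13,4) (13,7) (5,7)]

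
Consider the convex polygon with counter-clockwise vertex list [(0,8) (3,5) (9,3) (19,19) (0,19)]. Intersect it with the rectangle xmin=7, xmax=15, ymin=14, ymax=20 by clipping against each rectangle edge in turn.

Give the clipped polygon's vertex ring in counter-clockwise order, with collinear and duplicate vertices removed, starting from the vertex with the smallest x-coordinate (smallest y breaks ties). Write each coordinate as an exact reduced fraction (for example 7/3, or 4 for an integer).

1. After x ≥ 7: [(7,11/3) (9,3) (19,19) (7,19)]
2. After x ≤ 15: [(7,11/3) (9,3) (15,63/5) (15,19) (7,19)]
3. After y ≥ 14: [(7,14) (15,14) (15,19) (7,19)]
4. After y ≤ 20: [(7,14) (15,14) (15,19) (7,19)]
5. Canonical ring: [(7,14) (15,14) (15,19) (7,19)]

Clipped polygon: [(7,14) (15,14) (15,19) (7,19)]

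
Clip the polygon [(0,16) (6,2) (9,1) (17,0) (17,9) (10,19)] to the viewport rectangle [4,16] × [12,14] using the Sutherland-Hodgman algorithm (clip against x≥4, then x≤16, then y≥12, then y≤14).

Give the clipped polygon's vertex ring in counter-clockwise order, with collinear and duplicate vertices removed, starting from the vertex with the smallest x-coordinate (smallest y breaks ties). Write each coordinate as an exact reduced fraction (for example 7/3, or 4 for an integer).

1. After x ≥ 4: [(4,86/5) (4,20/3) (6,2) (9,1) (17,0) (17,9) (10,19)]
2. After x ≤ 16: [(4,86/5) (4,20/3) (6,2) (9,1) (16,1/8) (16,73/7) (10,19)]
3. After y ≥ 12: [(4,86/5) (4,12) (149/10,12) (10,19)]
4. After y ≤ 14: [(4,14) (4,12) (149/10,12) (27/2,14)]
5. Canonical ring: [(4,12) (149/10,12) (27/2,14) (4,14)]

Clipped polygon: [(4,12) (149/10,12) (27/2,14) (4,14)]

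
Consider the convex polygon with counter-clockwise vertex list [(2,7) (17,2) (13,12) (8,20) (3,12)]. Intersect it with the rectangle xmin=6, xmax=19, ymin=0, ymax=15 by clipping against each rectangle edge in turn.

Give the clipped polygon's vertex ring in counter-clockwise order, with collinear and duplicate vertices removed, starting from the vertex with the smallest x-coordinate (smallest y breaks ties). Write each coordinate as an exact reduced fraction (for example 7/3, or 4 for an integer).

Clipped polygon: [(6,17/3) (17,2) (13,12) (89/8,15) (6,15)]

1. After x ≥ 6: [(6,17/3) (17,2) (13,12) (8,20) (6,84/5)]
2. After x ≤ 19: [(6,17/3) (17,2) (13,12) (8,20) (6,84/5)]
3. After y ≥ 0: [(6,17/3) (17,2) (13,12) (8,20) (6,84/5)]
4. After y ≤ 15: [(6,15) (6,17/3) (17,2) (13,12) (89/8,15)]
5. Canonical ring: [(6,17/3) (17,2) (13,12) (89/8,15) (6,15)]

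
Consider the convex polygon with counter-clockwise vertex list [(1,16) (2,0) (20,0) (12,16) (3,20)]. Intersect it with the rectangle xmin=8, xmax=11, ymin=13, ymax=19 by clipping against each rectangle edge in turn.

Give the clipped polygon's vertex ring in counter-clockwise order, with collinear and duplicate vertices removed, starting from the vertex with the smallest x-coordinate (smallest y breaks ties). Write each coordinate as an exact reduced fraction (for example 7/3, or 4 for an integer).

1. After x ≥ 8: [(8,0) (20,0) (12,16) (8,160/9)]
2. After x ≤ 11: [(8,0) (11,0) (11,148/9) (8,160/9)]
3. After y ≥ 13: [(8,13) (11,13) (11,148/9) (8,160/9)]
4. After y ≤ 19: [(8,13) (11,13) (11,148/9) (8,160/9)]
5. Canonical ring: [(8,13) (11,13) (11,148/9) (8,160/9)]

Clipped polygon: [(8,13) (11,13) (11,148/9) (8,160/9)]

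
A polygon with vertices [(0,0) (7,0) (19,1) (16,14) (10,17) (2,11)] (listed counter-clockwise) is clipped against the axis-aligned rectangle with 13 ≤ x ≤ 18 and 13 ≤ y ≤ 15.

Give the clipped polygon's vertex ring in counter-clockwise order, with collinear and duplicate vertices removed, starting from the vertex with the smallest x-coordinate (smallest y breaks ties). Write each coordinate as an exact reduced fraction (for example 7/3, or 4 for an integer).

1. After x ≥ 13: [(13,1/2) (19,1) (16,14) (13,31/2)]
2. After x ≤ 18: [(13,1/2) (18,11/12) (18,16/3) (16,14) (13,31/2)]
3. After y ≥ 13: [(13,13) (211/13,13) (16,14) (13,31/2)]
4. After y ≤ 15: [(13,15) (13,13) (211/13,13) (16,14) (14,15)]
5. Canonical ring: [(13,13) (211/13,13) (16,14) (14,15) (13,15)]

Clipped polygon: [(13,13) (211/13,13) (16,14) (14,15) (13,15)]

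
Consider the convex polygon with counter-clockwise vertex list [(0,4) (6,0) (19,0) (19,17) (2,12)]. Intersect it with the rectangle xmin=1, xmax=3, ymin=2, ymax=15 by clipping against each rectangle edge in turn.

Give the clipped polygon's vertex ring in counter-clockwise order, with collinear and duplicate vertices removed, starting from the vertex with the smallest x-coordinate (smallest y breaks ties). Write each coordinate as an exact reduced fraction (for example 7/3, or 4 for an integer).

Clipped polygon: [(1,10/3) (3,2) (3,209/17) (2,12) (1,8)]

1. After x ≥ 1: [(1,8) (1,10/3) (6,0) (19,0) (19,17) (2,12)]
2. After x ≤ 3: [(1,8) (1,10/3) (3,2) (3,209/17) (2,12)]
3. After y ≥ 2: [(1,8) (1,10/3) (3,2) (3,209/17) (2,12)]
4. After y ≤ 15: [(1,8) (1,10/3) (3,2) (3,209/17) (2,12)]
5. Canonical ring: [(1,10/3) (3,2) (3,209/17) (2,12) (1,8)]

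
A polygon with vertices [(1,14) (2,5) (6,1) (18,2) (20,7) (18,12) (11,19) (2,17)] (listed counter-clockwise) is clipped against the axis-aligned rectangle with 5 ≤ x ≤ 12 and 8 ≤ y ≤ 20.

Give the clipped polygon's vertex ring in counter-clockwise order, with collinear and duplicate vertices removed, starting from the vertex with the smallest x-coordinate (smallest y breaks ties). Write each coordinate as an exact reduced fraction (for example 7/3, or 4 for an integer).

1. After x ≥ 5: [(5,2) (6,1) (18,2) (20,7) (18,12) (11,19) (5,53/3)]
2. After x ≤ 12: [(5,2) (6,1) (12,3/2) (12,18) (11,19) (5,53/3)]
3. After y ≥ 8: [(5,8) (12,8) (12,18) (11,19) (5,53/3)]
4. After y ≤ 20: [(5,8) (12,8) (12,18) (11,19) (5,53/3)]
5. Canonical ring: [(5,8) (12,8) (12,18) (11,19) (5,53/3)]

Clipped polygon: [(5,8) (12,8) (12,18) (11,19) (5,53/3)]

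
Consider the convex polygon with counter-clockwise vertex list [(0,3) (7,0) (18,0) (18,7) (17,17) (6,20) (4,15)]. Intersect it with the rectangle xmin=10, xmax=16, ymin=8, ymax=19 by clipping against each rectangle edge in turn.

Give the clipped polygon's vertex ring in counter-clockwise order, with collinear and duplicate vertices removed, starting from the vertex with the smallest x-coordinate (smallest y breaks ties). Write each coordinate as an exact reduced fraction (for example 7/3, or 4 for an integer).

1. After x ≥ 10: [(10,0) (18,0) (18,7) (17,17) (10,208/11)]
2. After x ≤ 16: [(10,0) (16,0) (16,190/11) (10,208/11)]
3. After y ≥ 8: [(10,8) (16,8) (16,190/11) (10,208/11)]
4. After y ≤ 19: [(10,8) (16,8) (16,190/11) (10,208/11)]
5. Canonical ring: [(10,8) (16,8) (16,190/11) (10,208/11)]

Clipped polygon: [(10,8) (16,8) (16,190/11) (10,208/11)]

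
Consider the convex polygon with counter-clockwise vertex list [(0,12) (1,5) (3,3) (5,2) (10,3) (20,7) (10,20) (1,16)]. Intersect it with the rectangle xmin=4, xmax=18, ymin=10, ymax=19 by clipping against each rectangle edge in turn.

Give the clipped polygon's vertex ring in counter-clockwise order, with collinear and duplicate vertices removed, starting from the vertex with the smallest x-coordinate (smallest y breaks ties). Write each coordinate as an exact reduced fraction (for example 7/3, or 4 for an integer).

Clipped polygon: [(4,10) (230/13,10) (140/13,19) (31/4,19) (4,52/3)]

1. After x ≥ 4: [(4,5/2) (5,2) (10,3) (20,7) (10,20) (4,52/3)]
2. After x ≤ 18: [(4,5/2) (5,2) (10,3) (18,31/5) (18,48/5) (10,20) (4,52/3)]
3. After y ≥ 10: [(4,10) (230/13,10) (10,20) (4,52/3)]
4. After y ≤ 19: [(4,10) (230/13,10) (140/13,19) (31/4,19) (4,52/3)]
5. Canonical ring: [(4,10) (230/13,10) (140/13,19) (31/4,19) (4,52/3)]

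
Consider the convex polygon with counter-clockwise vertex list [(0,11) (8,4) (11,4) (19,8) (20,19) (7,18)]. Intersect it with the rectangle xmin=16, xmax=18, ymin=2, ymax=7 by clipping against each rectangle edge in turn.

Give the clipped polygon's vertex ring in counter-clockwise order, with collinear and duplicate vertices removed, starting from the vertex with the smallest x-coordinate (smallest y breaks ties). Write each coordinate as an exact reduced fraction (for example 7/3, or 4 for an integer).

1. After x ≥ 16: [(16,13/2) (19,8) (20,19) (16,243/13)]
2. After x ≤ 18: [(16,13/2) (18,15/2) (18,245/13) (16,243/13)]
3. After y ≥ 2: [(16,13/2) (18,15/2) (18,245/13) (16,243/13)]
4. After y ≤ 7: [(16,7) (16,13/2) (17,7)]
5. Canonical ring: [(16,13/2) (17,7) (16,7)]

Clipped polygon: [(16,13/2) (17,7) (16,7)]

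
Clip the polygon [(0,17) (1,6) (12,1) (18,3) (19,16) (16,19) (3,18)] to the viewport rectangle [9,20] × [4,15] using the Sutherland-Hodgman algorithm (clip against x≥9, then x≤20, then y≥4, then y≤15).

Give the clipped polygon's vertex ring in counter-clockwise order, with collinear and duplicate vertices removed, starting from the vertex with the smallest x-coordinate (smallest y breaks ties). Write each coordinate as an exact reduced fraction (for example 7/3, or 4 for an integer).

Clipped polygon: [(9,4) (235/13,4) (246/13,15) (9,15)]

1. After x ≥ 9: [(9,26/11) (12,1) (18,3) (19,16) (16,19) (9,240/13)]
2. After x ≤ 20: [(9,26/11) (12,1) (18,3) (19,16) (16,19) (9,240/13)]
3. After y ≥ 4: [(9,4) (235/13,4) (19,16) (16,19) (9,240/13)]
4. After y ≤ 15: [(9,15) (9,4) (235/13,4) (246/13,15)]
5. Canonical ring: [(9,4) (235/13,4) (246/13,15) (9,15)]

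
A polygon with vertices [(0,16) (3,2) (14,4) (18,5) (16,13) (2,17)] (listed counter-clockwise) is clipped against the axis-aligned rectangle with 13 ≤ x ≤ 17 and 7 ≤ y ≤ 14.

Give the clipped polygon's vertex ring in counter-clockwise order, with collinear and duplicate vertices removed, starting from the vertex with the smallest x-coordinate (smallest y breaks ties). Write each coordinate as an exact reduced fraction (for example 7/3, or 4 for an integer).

1. After x ≥ 13: [(13,42/11) (14,4) (18,5) (16,13) (13,97/7)]
2. After x ≤ 17: [(13,42/11) (14,4) (17,19/4) (17,9) (16,13) (13,97/7)]
3. After y ≥ 7: [(13,7) (17,7) (17,9) (16,13) (13,97/7)]
4. After y ≤ 14: [(13,7) (17,7) (17,9) (16,13) (13,97/7)]
5. Canonical ring: [(13,7) (17,7) (17,9) (16,13) (13,97/7)]

Clipped polygon: [(13,7) (17,7) (17,9) (16,13) (13,97/7)]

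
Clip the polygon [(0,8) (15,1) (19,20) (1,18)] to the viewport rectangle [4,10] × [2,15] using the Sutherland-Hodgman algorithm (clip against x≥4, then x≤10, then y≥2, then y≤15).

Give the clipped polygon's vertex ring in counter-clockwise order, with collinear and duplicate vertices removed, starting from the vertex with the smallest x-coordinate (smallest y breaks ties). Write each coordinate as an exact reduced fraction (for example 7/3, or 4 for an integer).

1. After x ≥ 4: [(4,92/15) (15,1) (19,20) (4,55/3)]
2. After x ≤ 10: [(4,92/15) (10,10/3) (10,19) (4,55/3)]
3. After y ≥ 2: [(4,92/15) (10,10/3) (10,19) (4,55/3)]
4. After y ≤ 15: [(4,15) (4,92/15) (10,10/3) (10,15)]
5. Canonical ring: [(4,92/15) (10,10/3) (10,15) (4,15)]

Clipped polygon: [(4,92/15) (10,10/3) (10,15) (4,15)]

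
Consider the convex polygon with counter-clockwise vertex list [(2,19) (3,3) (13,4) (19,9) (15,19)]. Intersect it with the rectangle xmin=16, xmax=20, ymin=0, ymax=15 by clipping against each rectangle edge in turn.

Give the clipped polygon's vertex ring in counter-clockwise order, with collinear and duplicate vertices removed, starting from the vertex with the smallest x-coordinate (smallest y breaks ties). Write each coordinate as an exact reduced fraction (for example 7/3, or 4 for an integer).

1. After x ≥ 16: [(16,13/2) (19,9) (16,33/2)]
2. After x ≤ 20: [(16,13/2) (19,9) (16,33/2)]
3. After y ≥ 0: [(16,13/2) (19,9) (16,33/2)]
4. After y ≤ 15: [(16,15) (16,13/2) (19,9) (83/5,15)]
5. Canonical ring: [(16,13/2) (19,9) (83/5,15) (16,15)]

Clipped polygon: [(16,13/2) (19,9) (83/5,15) (16,15)]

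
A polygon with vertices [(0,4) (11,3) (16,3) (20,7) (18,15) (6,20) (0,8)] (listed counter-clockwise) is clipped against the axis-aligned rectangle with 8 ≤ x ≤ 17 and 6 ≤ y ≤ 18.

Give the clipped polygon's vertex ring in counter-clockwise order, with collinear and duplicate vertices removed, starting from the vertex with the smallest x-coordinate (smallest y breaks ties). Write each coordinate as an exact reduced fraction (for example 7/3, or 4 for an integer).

1. After x ≥ 8: [(8,36/11) (11,3) (16,3) (20,7) (18,15) (8,115/6)]
2. After x ≤ 17: [(8,36/11) (11,3) (16,3) (17,4) (17,185/12) (8,115/6)]
3. After y ≥ 6: [(8,6) (17,6) (17,185/12) (8,115/6)]
4. After y ≤ 18: [(8,18) (8,6) (17,6) (17,185/12) (54/5,18)]
5. Canonical ring: [(8,6) (17,6) (17,185/12) (54/5,18) (8,18)]

Clipped polygon: [(8,6) (17,6) (17,185/12) (54/5,18) (8,18)]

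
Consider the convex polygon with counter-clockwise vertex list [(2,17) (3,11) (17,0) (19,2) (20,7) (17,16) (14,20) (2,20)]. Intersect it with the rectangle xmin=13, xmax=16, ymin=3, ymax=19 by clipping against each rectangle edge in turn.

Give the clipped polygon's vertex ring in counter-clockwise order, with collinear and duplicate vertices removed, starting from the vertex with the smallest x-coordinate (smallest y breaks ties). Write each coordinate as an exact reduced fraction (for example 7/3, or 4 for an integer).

Clipped polygon: [(13,22/7) (145/11,3) (16,3) (16,52/3) (59/4,19) (13,19)]

1. After x ≥ 13: [(13,22/7) (17,0) (19,2) (20,7) (17,16) (14,20) (13,20)]
2. After x ≤ 16: [(13,22/7) (16,11/14) (16,52/3) (14,20) (13,20)]
3. After y ≥ 3: [(13,22/7) (145/11,3) (16,3) (16,52/3) (14,20) (13,20)]
4. After y ≤ 19: [(13,19) (13,22/7) (145/11,3) (16,3) (16,52/3) (59/4,19)]
5. Canonical ring: [(13,22/7) (145/11,3) (16,3) (16,52/3) (59/4,19) (13,19)]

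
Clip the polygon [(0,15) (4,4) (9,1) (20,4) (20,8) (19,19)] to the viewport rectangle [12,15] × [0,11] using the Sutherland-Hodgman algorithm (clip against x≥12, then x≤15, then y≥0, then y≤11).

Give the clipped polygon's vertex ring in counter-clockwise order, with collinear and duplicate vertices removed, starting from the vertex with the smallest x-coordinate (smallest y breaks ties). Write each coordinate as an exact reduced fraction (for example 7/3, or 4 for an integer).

1. After x ≥ 12: [(12,333/19) (12,20/11) (20,4) (20,8) (19,19)]
2. After x ≤ 15: [(15,345/19) (12,333/19) (12,20/11) (15,29/11)]
3. After y ≥ 0: [(15,345/19) (12,333/19) (12,20/11) (15,29/11)]
4. After y ≤ 11: [(15,11) (12,11) (12,20/11) (15,29/11)]
5. Canonical ring: [(12,20/11) (15,29/11) (15,11) (12,11)]

Clipped polygon: [(12,20/11) (15,29/11) (15,11) (12,11)]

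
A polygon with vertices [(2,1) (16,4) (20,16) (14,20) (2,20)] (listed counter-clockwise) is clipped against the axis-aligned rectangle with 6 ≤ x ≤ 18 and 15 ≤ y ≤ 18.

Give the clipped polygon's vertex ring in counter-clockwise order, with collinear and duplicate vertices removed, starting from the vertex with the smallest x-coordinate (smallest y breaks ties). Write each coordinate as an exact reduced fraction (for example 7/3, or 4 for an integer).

1. After x ≥ 6: [(6,13/7) (16,4) (20,16) (14,20) (6,20)]
2. After x ≤ 18: [(6,13/7) (16,4) (18,10) (18,52/3) (14,20) (6,20)]
3. After y ≥ 15: [(6,15) (18,15) (18,52/3) (14,20) (6,20)]
4. After y ≤ 18: [(6,18) (6,15) (18,15) (18,52/3) (17,18)]
5. Canonical ring: [(6,15) (18,15) (18,52/3) (17,18) (6,18)]

Clipped polygon: [(6,15) (18,15) (18,52/3) (17,18) (6,18)]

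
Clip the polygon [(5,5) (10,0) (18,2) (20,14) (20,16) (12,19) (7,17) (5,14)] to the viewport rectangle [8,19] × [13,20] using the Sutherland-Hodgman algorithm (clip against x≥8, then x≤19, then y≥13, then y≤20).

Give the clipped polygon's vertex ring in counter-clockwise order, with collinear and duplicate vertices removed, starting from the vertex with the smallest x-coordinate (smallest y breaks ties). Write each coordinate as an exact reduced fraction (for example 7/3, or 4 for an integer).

Clipped polygon: [(8,13) (19,13) (19,131/8) (12,19) (8,87/5)]

1. After x ≥ 8: [(8,2) (10,0) (18,2) (20,14) (20,16) (12,19) (8,87/5)]
2. After x ≤ 19: [(8,2) (10,0) (18,2) (19,8) (19,131/8) (12,19) (8,87/5)]
3. After y ≥ 13: [(8,13) (19,13) (19,131/8) (12,19) (8,87/5)]
4. After y ≤ 20: [(8,13) (19,13) (19,131/8) (12,19) (8,87/5)]
5. Canonical ring: [(8,13) (19,13) (19,131/8) (12,19) (8,87/5)]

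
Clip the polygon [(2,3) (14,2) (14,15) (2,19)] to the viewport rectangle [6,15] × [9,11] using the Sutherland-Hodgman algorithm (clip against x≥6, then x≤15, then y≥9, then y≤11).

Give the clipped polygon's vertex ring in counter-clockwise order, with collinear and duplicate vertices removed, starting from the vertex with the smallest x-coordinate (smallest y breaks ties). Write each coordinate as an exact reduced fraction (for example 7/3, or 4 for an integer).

1. After x ≥ 6: [(6,8/3) (14,2) (14,15) (6,53/3)]
2. After x ≤ 15: [(6,8/3) (14,2) (14,15) (6,53/3)]
3. After y ≥ 9: [(6,9) (14,9) (14,15) (6,53/3)]
4. After y ≤ 11: [(6,11) (6,9) (14,9) (14,11)]
5. Canonical ring: [(6,9) (14,9) (14,11) (6,11)]

Clipped polygon: [(6,9) (14,9) (14,11) (6,11)]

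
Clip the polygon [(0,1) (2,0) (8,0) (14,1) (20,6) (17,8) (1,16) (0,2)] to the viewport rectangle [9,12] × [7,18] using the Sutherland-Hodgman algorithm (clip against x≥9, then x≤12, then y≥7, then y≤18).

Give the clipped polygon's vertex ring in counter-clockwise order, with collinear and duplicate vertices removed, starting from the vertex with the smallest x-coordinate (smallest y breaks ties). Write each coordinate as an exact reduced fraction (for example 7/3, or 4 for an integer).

1. After x ≥ 9: [(9,1/6) (14,1) (20,6) (17,8) (9,12)]
2. After x ≤ 12: [(9,1/6) (12,2/3) (12,21/2) (9,12)]
3. After y ≥ 7: [(9,7) (12,7) (12,21/2) (9,12)]
4. After y ≤ 18: [(9,7) (12,7) (12,21/2) (9,12)]
5. Canonical ring: [(9,7) (12,7) (12,21/2) (9,12)]

Clipped polygon: [(9,7) (12,7) (12,21/2) (9,12)]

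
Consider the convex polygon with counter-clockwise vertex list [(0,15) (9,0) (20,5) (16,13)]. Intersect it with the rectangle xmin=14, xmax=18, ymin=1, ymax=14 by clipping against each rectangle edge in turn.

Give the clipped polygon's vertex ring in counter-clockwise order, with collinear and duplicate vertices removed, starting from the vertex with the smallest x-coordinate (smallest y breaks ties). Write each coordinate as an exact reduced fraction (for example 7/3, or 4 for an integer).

1. After x ≥ 14: [(14,53/4) (14,25/11) (20,5) (16,13)]
2. After x ≤ 18: [(14,53/4) (14,25/11) (18,45/11) (18,9) (16,13)]
3. After y ≥ 1: [(14,53/4) (14,25/11) (18,45/11) (18,9) (16,13)]
4. After y ≤ 14: [(14,53/4) (14,25/11) (18,45/11) (18,9) (16,13)]
5. Canonical ring: [(14,25/11) (18,45/11) (18,9) (16,13) (14,53/4)]

Clipped polygon: [(14,25/11) (18,45/11) (18,9) (16,13) (14,53/4)]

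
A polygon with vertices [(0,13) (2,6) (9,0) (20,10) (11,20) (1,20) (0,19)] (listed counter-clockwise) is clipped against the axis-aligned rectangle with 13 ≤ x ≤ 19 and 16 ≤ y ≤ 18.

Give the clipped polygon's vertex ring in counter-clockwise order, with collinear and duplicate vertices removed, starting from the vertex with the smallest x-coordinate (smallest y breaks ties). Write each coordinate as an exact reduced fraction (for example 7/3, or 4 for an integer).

Clipped polygon: [(13,16) (73/5,16) (13,160/9)]

1. After x ≥ 13: [(13,40/11) (20,10) (13,160/9)]
2. After x ≤ 19: [(13,40/11) (19,100/11) (19,100/9) (13,160/9)]
3. After y ≥ 16: [(13,16) (73/5,16) (13,160/9)]
4. After y ≤ 18: [(13,16) (73/5,16) (13,160/9)]
5. Canonical ring: [(13,16) (73/5,16) (13,160/9)]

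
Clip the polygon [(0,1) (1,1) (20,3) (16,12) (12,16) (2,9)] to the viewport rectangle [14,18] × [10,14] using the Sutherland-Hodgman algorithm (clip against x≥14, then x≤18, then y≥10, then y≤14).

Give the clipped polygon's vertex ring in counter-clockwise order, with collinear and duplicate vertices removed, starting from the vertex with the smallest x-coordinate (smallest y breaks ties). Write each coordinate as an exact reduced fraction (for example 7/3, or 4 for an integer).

Clipped polygon: [(14,10) (152/9,10) (16,12) (14,14)]

1. After x ≥ 14: [(14,45/19) (20,3) (16,12) (14,14)]
2. After x ≤ 18: [(14,45/19) (18,53/19) (18,15/2) (16,12) (14,14)]
3. After y ≥ 10: [(14,10) (152/9,10) (16,12) (14,14)]
4. After y ≤ 14: [(14,10) (152/9,10) (16,12) (14,14)]
5. Canonical ring: [(14,10) (152/9,10) (16,12) (14,14)]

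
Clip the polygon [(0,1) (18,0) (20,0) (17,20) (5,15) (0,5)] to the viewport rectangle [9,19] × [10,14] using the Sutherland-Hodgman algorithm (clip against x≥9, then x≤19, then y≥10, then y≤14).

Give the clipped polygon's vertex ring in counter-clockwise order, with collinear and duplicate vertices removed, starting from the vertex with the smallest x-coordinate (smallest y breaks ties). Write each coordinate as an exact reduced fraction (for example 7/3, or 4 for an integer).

Clipped polygon: [(9,10) (37/2,10) (179/10,14) (9,14)]

1. After x ≥ 9: [(9,1/2) (18,0) (20,0) (17,20) (9,50/3)]
2. After x ≤ 19: [(9,1/2) (18,0) (19,0) (19,20/3) (17,20) (9,50/3)]
3. After y ≥ 10: [(9,10) (37/2,10) (17,20) (9,50/3)]
4. After y ≤ 14: [(9,14) (9,10) (37/2,10) (179/10,14)]
5. Canonical ring: [(9,10) (37/2,10) (179/10,14) (9,14)]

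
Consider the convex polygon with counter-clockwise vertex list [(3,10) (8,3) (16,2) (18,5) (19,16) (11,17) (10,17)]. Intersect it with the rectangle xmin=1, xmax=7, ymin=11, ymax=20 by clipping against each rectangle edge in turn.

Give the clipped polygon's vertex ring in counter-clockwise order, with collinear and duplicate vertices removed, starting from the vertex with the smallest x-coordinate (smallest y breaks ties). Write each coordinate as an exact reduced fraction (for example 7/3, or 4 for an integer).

1. After x ≥ 1: [(3,10) (8,3) (16,2) (18,5) (19,16) (11,17) (10,17)]
2. After x ≤ 7: [(7,14) (3,10) (7,22/5)]
3. After y ≥ 11: [(7,11) (7,14) (4,11)]
4. After y ≤ 20: [(7,11) (7,14) (4,11)]
5. Canonical ring: [(4,11) (7,11) (7,14)]

Clipped polygon: [(4,11) (7,11) (7,14)]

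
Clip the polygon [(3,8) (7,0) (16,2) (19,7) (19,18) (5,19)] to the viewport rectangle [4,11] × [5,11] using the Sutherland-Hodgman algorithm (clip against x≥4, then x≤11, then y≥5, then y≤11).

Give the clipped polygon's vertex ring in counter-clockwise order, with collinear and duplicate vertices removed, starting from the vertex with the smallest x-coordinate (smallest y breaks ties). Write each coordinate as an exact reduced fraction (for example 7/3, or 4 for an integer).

Clipped polygon: [(4,6) (9/2,5) (11,5) (11,11) (4,11)]

1. After x ≥ 4: [(4,27/2) (4,6) (7,0) (16,2) (19,7) (19,18) (5,19)]
2. After x ≤ 11: [(4,27/2) (4,6) (7,0) (11,8/9) (11,130/7) (5,19)]
3. After y ≥ 5: [(4,27/2) (4,6) (9/2,5) (11,5) (11,130/7) (5,19)]
4. After y ≤ 11: [(4,11) (4,6) (9/2,5) (11,5) (11,11)]
5. Canonical ring: [(4,6) (9/2,5) (11,5) (11,11) (4,11)]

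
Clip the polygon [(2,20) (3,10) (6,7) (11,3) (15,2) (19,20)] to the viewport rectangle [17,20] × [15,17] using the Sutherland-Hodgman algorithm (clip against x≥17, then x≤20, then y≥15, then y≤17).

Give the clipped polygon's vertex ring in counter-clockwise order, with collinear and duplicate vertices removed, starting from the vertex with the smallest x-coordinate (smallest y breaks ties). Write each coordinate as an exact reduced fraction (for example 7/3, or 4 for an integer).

Clipped polygon: [(17,15) (161/9,15) (55/3,17) (17,17)]

1. After x ≥ 17: [(17,20) (17,11) (19,20)]
2. After x ≤ 20: [(17,20) (17,11) (19,20)]
3. After y ≥ 15: [(17,20) (17,15) (161/9,15) (19,20)]
4. After y ≤ 17: [(17,17) (17,15) (161/9,15) (55/3,17)]
5. Canonical ring: [(17,15) (161/9,15) (55/3,17) (17,17)]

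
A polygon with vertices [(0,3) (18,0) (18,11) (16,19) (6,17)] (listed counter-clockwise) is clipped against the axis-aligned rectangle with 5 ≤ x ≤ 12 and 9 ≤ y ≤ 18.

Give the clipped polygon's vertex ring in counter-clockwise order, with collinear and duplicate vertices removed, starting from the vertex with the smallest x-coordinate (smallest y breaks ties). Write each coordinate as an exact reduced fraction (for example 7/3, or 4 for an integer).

Clipped polygon: [(5,9) (12,9) (12,18) (11,18) (6,17) (5,44/3)]

1. After x ≥ 5: [(5,44/3) (5,13/6) (18,0) (18,11) (16,19) (6,17)]
2. After x ≤ 12: [(5,44/3) (5,13/6) (12,1) (12,91/5) (6,17)]
3. After y ≥ 9: [(5,44/3) (5,9) (12,9) (12,91/5) (6,17)]
4. After y ≤ 18: [(5,44/3) (5,9) (12,9) (12,18) (11,18) (6,17)]
5. Canonical ring: [(5,9) (12,9) (12,18) (11,18) (6,17) (5,44/3)]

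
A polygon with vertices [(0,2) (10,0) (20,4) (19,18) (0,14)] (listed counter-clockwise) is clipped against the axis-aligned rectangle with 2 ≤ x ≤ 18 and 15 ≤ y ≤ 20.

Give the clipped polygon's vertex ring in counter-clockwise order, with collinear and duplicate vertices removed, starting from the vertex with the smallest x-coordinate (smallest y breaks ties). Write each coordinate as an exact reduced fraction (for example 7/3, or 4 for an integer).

1. After x ≥ 2: [(2,8/5) (10,0) (20,4) (19,18) (2,274/19)]
2. After x ≤ 18: [(2,8/5) (10,0) (18,16/5) (18,338/19) (2,274/19)]
3. After y ≥ 15: [(18,15) (18,338/19) (19/4,15)]
4. After y ≤ 20: [(18,15) (18,338/19) (19/4,15)]
5. Canonical ring: [(19/4,15) (18,15) (18,338/19)]

Clipped polygon: [(19/4,15) (18,15) (18,338/19)]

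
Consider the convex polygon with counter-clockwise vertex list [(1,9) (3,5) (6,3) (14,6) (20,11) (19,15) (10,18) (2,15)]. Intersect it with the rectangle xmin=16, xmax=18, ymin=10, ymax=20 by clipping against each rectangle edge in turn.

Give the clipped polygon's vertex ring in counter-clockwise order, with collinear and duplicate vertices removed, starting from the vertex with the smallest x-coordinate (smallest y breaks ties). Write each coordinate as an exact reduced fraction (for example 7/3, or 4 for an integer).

1. After x ≥ 16: [(16,23/3) (20,11) (19,15) (16,16)]
2. After x ≤ 18: [(16,23/3) (18,28/3) (18,46/3) (16,16)]
3. After y ≥ 10: [(16,10) (18,10) (18,46/3) (16,16)]
4. After y ≤ 20: [(16,10) (18,10) (18,46/3) (16,16)]
5. Canonical ring: [(16,10) (18,10) (18,46/3) (16,16)]

Clipped polygon: [(16,10) (18,10) (18,46/3) (16,16)]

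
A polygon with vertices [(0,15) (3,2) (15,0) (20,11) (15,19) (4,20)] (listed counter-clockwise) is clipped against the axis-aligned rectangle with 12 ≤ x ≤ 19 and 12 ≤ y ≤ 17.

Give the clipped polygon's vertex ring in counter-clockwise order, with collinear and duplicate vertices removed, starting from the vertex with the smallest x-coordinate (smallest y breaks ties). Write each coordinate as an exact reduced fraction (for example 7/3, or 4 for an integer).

Clipped polygon: [(12,12) (19,12) (19,63/5) (65/4,17) (12,17)]

1. After x ≥ 12: [(12,1/2) (15,0) (20,11) (15,19) (12,212/11)]
2. After x ≤ 19: [(12,1/2) (15,0) (19,44/5) (19,63/5) (15,19) (12,212/11)]
3. After y ≥ 12: [(12,12) (19,12) (19,63/5) (15,19) (12,212/11)]
4. After y ≤ 17: [(12,17) (12,12) (19,12) (19,63/5) (65/4,17)]
5. Canonical ring: [(12,12) (19,12) (19,63/5) (65/4,17) (12,17)]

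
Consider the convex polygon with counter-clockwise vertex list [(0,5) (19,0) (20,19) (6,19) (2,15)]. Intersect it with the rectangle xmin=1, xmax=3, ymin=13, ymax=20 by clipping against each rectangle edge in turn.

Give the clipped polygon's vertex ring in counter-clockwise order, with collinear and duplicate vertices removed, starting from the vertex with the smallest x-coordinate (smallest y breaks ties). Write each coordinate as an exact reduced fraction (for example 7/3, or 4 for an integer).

1. After x ≥ 1: [(1,10) (1,90/19) (19,0) (20,19) (6,19) (2,15)]
2. After x ≤ 3: [(1,10) (1,90/19) (3,80/19) (3,16) (2,15)]
3. After y ≥ 13: [(8/5,13) (3,13) (3,16) (2,15)]
4. After y ≤ 20: [(8/5,13) (3,13) (3,16) (2,15)]
5. Canonical ring: [(8/5,13) (3,13) (3,16) (2,15)]

Clipped polygon: [(8/5,13) (3,13) (3,16) (2,15)]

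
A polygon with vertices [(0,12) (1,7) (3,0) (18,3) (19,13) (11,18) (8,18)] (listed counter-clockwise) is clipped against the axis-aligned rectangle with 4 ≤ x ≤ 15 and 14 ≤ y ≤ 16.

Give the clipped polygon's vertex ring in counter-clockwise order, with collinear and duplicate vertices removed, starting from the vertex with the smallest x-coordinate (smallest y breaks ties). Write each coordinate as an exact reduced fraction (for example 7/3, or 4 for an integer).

1. After x ≥ 4: [(4,15) (4,1/5) (18,3) (19,13) (11,18) (8,18)]
2. After x ≤ 15: [(4,15) (4,1/5) (15,12/5) (15,31/2) (11,18) (8,18)]
3. After y ≥ 14: [(4,15) (4,14) (15,14) (15,31/2) (11,18) (8,18)]
4. After y ≤ 16: [(16/3,16) (4,15) (4,14) (15,14) (15,31/2) (71/5,16)]
5. Canonical ring: [(4,14) (15,14) (15,31/2) (71/5,16) (16/3,16) (4,15)]

Clipped polygon: [(4,14) (15,14) (15,31/2) (71/5,16) (16/3,16) (4,15)]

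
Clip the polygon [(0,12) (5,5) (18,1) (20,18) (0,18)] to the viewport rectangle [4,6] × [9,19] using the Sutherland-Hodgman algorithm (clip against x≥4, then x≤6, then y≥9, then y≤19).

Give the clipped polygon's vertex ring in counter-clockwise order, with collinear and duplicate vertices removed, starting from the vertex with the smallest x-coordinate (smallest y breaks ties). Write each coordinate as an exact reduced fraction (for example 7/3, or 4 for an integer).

Clipped polygon: [(4,9) (6,9) (6,18) (4,18)]

1. After x ≥ 4: [(4,32/5) (5,5) (18,1) (20,18) (4,18)]
2. After x ≤ 6: [(4,32/5) (5,5) (6,61/13) (6,18) (4,18)]
3. After y ≥ 9: [(4,9) (6,9) (6,18) (4,18)]
4. After y ≤ 19: [(4,9) (6,9) (6,18) (4,18)]
5. Canonical ring: [(4,9) (6,9) (6,18) (4,18)]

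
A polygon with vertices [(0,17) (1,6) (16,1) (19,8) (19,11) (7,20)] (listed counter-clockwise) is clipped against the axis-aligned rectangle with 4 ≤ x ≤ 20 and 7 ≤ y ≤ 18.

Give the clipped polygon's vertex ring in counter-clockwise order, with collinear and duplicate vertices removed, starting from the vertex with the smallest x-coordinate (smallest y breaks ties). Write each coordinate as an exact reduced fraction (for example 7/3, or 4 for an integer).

1. After x ≥ 4: [(4,131/7) (4,5) (16,1) (19,8) (19,11) (7,20)]
2. After x ≤ 20: [(4,131/7) (4,5) (16,1) (19,8) (19,11) (7,20)]
3. After y ≥ 7: [(4,131/7) (4,7) (130/7,7) (19,8) (19,11) (7,20)]
4. After y ≤ 18: [(4,18) (4,7) (130/7,7) (19,8) (19,11) (29/3,18)]
5. Canonical ring: [(4,7) (130/7,7) (19,8) (19,11) (29/3,18) (4,18)]

Clipped polygon: [(4,7) (130/7,7) (19,8) (19,11) (29/3,18) (4,18)]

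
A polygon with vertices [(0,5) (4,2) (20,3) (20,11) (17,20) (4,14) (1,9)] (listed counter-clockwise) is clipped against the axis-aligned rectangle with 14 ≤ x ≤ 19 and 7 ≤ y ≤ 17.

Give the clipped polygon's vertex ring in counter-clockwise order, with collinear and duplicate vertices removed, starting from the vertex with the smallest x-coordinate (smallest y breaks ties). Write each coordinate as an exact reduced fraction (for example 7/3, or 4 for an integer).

1. After x ≥ 14: [(14,21/8) (20,3) (20,11) (17,20) (14,242/13)]
2. After x ≤ 19: [(14,21/8) (19,47/16) (19,14) (17,20) (14,242/13)]
3. After y ≥ 7: [(14,7) (19,7) (19,14) (17,20) (14,242/13)]
4. After y ≤ 17: [(14,17) (14,7) (19,7) (19,14) (18,17)]
5. Canonical ring: [(14,7) (19,7) (19,14) (18,17) (14,17)]

Clipped polygon: [(14,7) (19,7) (19,14) (18,17) (14,17)]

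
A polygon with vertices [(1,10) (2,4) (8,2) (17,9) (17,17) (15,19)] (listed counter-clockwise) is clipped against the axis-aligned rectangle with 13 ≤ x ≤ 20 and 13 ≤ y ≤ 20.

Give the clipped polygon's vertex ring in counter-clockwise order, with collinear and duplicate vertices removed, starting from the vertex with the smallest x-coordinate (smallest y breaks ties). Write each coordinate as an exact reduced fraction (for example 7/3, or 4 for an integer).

Clipped polygon: [(13,13) (17,13) (17,17) (15,19) (13,124/7)]

1. After x ≥ 13: [(13,124/7) (13,53/9) (17,9) (17,17) (15,19)]
2. After x ≤ 20: [(13,124/7) (13,53/9) (17,9) (17,17) (15,19)]
3. After y ≥ 13: [(13,124/7) (13,13) (17,13) (17,17) (15,19)]
4. After y ≤ 20: [(13,124/7) (13,13) (17,13) (17,17) (15,19)]
5. Canonical ring: [(13,13) (17,13) (17,17) (15,19) (13,124/7)]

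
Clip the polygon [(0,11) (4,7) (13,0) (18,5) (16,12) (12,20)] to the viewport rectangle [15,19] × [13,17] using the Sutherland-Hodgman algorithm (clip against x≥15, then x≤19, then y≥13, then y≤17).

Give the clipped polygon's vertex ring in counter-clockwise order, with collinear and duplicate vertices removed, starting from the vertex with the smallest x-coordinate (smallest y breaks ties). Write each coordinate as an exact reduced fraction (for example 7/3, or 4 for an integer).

Clipped polygon: [(15,13) (31/2,13) (15,14)]

1. After x ≥ 15: [(15,2) (18,5) (16,12) (15,14)]
2. After x ≤ 19: [(15,2) (18,5) (16,12) (15,14)]
3. After y ≥ 13: [(15,13) (31/2,13) (15,14)]
4. After y ≤ 17: [(15,13) (31/2,13) (15,14)]
5. Canonical ring: [(15,13) (31/2,13) (15,14)]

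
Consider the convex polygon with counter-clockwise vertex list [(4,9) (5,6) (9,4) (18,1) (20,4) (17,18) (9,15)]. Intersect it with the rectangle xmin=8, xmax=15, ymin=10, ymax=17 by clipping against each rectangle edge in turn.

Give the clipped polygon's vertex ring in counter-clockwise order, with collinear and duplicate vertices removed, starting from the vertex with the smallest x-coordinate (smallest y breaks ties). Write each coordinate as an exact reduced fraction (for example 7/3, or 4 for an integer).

Clipped polygon: [(8,10) (15,10) (15,17) (43/3,17) (9,15) (8,69/5)]

1. After x ≥ 8: [(8,69/5) (8,9/2) (9,4) (18,1) (20,4) (17,18) (9,15)]
2. After x ≤ 15: [(8,69/5) (8,9/2) (9,4) (15,2) (15,69/4) (9,15)]
3. After y ≥ 10: [(8,69/5) (8,10) (15,10) (15,69/4) (9,15)]
4. After y ≤ 17: [(8,69/5) (8,10) (15,10) (15,17) (43/3,17) (9,15)]
5. Canonical ring: [(8,10) (15,10) (15,17) (43/3,17) (9,15) (8,69/5)]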